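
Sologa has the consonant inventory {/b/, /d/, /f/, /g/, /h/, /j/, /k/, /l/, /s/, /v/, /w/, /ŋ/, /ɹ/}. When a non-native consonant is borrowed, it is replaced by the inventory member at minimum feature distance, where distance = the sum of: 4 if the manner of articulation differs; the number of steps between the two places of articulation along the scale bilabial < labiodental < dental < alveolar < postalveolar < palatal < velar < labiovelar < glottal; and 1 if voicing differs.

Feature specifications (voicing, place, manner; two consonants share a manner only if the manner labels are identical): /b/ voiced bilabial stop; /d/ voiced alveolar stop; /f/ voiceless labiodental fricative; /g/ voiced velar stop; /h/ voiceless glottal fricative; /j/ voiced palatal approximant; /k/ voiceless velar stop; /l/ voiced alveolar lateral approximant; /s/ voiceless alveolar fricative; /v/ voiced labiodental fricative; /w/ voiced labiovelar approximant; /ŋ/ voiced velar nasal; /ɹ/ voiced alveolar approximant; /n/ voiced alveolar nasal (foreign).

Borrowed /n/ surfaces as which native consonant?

/ŋ/ is closest: same manner (nasal), place distance 3 (alveolar→velar), same voicing; total 3. Next closest is /d/ at distance 4.

ŋ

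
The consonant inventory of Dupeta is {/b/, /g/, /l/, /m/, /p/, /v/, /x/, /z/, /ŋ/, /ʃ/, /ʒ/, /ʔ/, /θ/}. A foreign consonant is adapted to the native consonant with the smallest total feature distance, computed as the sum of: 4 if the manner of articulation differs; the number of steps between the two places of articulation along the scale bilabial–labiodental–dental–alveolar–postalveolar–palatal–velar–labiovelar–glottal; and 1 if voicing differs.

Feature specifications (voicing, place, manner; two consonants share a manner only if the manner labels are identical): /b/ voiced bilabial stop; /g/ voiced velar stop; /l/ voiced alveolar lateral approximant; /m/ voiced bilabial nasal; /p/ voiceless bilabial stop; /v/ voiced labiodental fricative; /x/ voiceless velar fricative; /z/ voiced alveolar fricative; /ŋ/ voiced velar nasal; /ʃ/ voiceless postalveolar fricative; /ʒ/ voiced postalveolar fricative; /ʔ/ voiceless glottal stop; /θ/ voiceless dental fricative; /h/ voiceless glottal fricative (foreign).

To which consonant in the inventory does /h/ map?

/x/ is closest: same manner (fricative), place distance 2 (glottal→velar), same voicing; total 2. Next closest is /ʃ/ at distance 4.

x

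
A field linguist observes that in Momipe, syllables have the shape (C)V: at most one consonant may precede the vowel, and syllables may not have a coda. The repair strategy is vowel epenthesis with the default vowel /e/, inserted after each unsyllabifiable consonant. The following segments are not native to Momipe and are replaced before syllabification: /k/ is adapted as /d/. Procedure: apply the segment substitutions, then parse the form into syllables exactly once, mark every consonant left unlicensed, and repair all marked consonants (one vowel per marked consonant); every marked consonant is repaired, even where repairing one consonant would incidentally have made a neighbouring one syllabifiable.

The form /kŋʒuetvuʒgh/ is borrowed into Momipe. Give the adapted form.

Substitution: /k/ → /d/, giving /dŋʒuetvuʒgh/.
Syllabifying with onset maximization leaves /d/, /ŋ/, /t/, /ʒ/, /g/, /h/ stranded (no codas are permitted; onsets are limited to one consonant).
Epenthesis after each stranded consonant: /d/ → /de/, /ŋ/ → /ŋe/, /t/ → /te/, /ʒ/ → /ʒe/, /g/ → /ge/, /h/ → /he/.

deŋeʒuetevuʒegehe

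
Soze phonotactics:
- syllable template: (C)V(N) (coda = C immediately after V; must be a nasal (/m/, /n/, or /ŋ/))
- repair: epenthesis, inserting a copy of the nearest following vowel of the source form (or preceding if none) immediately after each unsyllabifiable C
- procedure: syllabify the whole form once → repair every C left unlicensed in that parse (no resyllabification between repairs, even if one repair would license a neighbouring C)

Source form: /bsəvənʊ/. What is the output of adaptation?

Under (C)V(N), the unsyllabifiable consonants are /b/ (only a nasal (/m/, /n/, or /ŋ/) is licensed in coda position; onsets are limited to one consonant).
Each unlicensed consonant becomes the onset of a new syllable: /b/ → /bə/.

bəsəvənʊ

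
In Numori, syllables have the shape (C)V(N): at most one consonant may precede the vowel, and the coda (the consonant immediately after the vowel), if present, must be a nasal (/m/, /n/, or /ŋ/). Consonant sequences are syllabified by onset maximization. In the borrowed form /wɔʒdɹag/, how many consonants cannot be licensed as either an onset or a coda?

Under (C)V(N), the unsyllabifiable consonants are /ʒ/, /d/, /g/ (only a nasal (/m/, /n/, or /ŋ/) is licensed in coda position; onsets are limited to one consonant).

3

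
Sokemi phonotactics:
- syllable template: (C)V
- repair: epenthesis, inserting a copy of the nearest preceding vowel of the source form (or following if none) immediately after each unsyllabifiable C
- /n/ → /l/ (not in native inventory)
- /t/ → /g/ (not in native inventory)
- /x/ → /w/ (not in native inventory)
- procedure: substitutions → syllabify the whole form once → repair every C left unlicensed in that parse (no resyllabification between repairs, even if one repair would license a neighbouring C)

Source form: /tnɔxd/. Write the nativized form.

Substitution: /t/ → /g/, /n/ → /l/, /x/ → /w/, giving /glɔwd/.
The consonants /g/, /w/, /d/ cannot be parsed into a legal (C)V syllable (no codas are permitted; onsets are limited to one consonant).
Epenthesis after each stranded consonant: /g/ → /gɔ/, /w/ → /wɔ/, /d/ → /dɔ/.

gɔlɔwɔdɔ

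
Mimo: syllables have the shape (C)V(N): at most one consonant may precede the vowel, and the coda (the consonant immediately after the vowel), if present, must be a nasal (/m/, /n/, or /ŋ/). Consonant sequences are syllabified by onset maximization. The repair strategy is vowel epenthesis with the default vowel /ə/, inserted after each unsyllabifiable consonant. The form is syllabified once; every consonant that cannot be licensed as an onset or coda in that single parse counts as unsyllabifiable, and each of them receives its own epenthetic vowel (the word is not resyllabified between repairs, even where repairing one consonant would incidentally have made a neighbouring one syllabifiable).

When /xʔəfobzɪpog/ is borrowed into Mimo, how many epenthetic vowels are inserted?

The unsyllabifiable consonants are /x/, /b/, /g/; each receives one epenthetic vowel.

3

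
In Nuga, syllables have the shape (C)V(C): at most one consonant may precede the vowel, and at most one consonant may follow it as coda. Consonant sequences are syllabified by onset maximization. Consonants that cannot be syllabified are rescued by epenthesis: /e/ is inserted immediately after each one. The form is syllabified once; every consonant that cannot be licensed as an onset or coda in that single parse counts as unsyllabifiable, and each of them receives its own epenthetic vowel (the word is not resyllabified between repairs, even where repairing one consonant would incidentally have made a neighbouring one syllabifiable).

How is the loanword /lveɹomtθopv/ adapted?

leveɹomteθopve

The consonants /l/, /t/, /v/ cannot be parsed into a legal (C)V(C) syllable (at most one coda consonant is licensed; onsets are limited to one consonant).
Epenthesis after each stranded consonant: /l/ → /le/, /t/ → /te/, /v/ → /ve/.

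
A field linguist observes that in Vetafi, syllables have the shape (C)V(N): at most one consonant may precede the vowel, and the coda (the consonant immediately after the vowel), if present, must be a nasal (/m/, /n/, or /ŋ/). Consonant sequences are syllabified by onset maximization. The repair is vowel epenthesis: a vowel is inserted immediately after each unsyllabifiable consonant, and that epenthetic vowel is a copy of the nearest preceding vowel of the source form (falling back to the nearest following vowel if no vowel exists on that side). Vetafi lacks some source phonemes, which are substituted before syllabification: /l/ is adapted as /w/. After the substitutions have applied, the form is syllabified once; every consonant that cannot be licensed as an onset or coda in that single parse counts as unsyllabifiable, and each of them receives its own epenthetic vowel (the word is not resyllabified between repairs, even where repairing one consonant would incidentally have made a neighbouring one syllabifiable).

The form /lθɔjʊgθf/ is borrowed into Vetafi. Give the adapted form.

wɔθɔjʊgʊθʊfʊ

Substitution: /l/ → /w/, giving /wθɔjʊgθf/.
Under (C)V(N), the unsyllabifiable consonants are /w/, /g/, /θ/, /f/ (only a nasal (/m/, /n/, or /ŋ/) is licensed in coda position; onsets are limited to one consonant).
Each unlicensed consonant becomes the onset of a new syllable: /w/ → /wɔ/, /g/ → /gʊ/, /θ/ → /θʊ/, /f/ → /fʊ/.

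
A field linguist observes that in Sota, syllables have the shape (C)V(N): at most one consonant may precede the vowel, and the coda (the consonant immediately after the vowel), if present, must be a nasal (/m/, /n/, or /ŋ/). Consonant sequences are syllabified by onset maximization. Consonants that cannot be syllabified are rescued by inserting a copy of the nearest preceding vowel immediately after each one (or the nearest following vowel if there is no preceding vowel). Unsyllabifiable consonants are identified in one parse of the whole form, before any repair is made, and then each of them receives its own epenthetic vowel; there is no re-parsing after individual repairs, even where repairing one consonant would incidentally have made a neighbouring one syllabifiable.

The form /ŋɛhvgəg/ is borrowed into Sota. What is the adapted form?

ŋɛhɛvɛgəgə

Under (C)V(N), the unsyllabifiable consonants are /h/, /v/, /g/ (only a nasal (/m/, /n/, or /ŋ/) is licensed in coda position; onsets are limited to one consonant).
Inserting the epenthetic vowel yields /h/ → /hɛ/, /v/ → /vɛ/, /g/ → /gə/.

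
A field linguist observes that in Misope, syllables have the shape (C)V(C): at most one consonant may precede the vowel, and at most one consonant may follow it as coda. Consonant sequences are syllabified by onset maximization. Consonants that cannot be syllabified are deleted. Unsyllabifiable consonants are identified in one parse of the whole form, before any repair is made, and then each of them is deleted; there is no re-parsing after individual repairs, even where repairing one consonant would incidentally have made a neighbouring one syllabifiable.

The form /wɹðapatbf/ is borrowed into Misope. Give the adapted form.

ðapat

Under (C)V(C), the unsyllabifiable consonants are /w/, /ɹ/, /b/, /f/ (at most one coda consonant is licensed; onsets are limited to one consonant).
Each unlicensed consonant is deleted: /w/, /ɹ/, /b/, /f/.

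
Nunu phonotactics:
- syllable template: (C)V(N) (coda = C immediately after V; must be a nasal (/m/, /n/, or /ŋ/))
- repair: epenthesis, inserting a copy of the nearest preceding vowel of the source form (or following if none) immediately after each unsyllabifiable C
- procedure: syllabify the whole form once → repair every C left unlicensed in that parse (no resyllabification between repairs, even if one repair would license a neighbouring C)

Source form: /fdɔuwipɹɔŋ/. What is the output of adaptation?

The consonants /f/, /p/ cannot be parsed into a legal (C)V(N) syllable (only a nasal (/m/, /n/, or /ŋ/) is licensed in coda position; onsets are limited to one consonant).
Inserting the epenthetic vowel yields /f/ → /fɔ/, /p/ → /pi/.

fɔdɔuwipiɹɔŋ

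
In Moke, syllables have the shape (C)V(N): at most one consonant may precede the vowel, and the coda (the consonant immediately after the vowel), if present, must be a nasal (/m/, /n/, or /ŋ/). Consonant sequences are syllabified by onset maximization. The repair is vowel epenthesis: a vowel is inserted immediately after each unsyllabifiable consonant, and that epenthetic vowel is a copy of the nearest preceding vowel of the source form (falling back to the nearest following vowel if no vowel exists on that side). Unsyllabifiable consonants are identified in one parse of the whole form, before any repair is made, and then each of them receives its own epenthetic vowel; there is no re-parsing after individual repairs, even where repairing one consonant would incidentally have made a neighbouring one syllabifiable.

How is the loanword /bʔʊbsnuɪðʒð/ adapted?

Under (C)V(N), the unsyllabifiable consonants are /b/, /b/, /s/, /ð/, /ʒ/, /ð/ (only a nasal (/m/, /n/, or /ŋ/) is licensed in coda position; onsets are limited to one consonant).
Inserting the epenthetic vowel yields /b/ → /bʊ/, /b/ → /bʊ/, /s/ → /sʊ/, /ð/ → /ðɪ/, /ʒ/ → /ʒɪ/, /ð/ → /ðɪ/.

bʊʔʊbʊsʊnuɪðɪʒɪðɪ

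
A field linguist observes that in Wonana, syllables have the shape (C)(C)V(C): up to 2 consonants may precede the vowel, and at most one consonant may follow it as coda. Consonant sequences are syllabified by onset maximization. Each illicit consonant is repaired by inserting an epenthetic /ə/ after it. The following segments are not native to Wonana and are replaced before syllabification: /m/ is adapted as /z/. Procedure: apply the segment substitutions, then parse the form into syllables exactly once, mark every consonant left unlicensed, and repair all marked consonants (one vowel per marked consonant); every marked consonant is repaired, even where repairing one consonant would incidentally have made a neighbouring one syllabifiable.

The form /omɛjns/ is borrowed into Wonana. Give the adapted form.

ozɛjnəsə

Substitution: /m/ → /z/, giving /ozɛjns/.
Under (C)(C)V(C), the unsyllabifiable consonants are /n/, /s/ (at most one coda consonant is licensed; onsets may contain at most 2 consonants).
Epenthesis after each stranded consonant: /n/ → /nə/, /s/ → /sə/.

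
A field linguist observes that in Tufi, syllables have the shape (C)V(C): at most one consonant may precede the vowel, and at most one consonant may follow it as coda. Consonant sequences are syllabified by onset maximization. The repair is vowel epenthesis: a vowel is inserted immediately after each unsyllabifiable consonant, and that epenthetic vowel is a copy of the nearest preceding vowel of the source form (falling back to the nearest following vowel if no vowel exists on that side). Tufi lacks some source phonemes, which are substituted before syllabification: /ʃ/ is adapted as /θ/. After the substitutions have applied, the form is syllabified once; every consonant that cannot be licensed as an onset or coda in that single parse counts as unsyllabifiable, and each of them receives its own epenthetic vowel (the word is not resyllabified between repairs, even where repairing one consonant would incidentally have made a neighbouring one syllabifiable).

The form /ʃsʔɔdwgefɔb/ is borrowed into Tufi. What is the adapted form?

Substitution: /ʃ/ → /θ/, giving /θsʔɔdwgefɔb/.
The consonants /θ/, /s/, /w/ cannot be parsed into a legal (C)V(C) syllable (at most one coda consonant is licensed; onsets are limited to one consonant).
Each unlicensed consonant becomes the onset of a new syllable: /θ/ → /θɔ/, /s/ → /sɔ/, /w/ → /wɔ/.

θɔsɔʔɔdwɔgefɔb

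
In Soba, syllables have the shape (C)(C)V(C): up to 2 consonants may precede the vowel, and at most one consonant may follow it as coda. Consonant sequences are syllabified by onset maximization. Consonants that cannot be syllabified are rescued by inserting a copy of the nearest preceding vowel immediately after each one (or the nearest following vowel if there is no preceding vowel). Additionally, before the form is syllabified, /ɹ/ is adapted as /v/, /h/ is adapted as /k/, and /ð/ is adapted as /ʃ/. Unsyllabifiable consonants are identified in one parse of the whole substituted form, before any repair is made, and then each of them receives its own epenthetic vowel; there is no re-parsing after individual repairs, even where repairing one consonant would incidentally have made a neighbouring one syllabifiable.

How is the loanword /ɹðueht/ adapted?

vʃuekte

Substitution: /ɹ/ → /v/, /ð/ → /ʃ/, /h/ → /k/, giving /vʃuekt/.
The consonants /t/ cannot be parsed into a legal (C)(C)V(C) syllable (at most one coda consonant is licensed; onsets may contain at most 2 consonants).
Each unlicensed consonant becomes the onset of a new syllable: /t/ → /te/.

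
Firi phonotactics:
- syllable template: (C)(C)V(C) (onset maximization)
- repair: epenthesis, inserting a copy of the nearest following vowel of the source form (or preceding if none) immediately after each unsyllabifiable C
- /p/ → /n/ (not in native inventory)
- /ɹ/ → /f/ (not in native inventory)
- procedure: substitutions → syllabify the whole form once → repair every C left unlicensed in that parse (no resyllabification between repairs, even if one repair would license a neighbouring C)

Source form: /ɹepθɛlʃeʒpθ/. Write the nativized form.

fenθɛlʃeʒneθe

Substitution: /ɹ/ → /f/, /p/ → /n/, giving /fenθɛlʃeʒnθ/.
Syllabifying with onset maximization leaves /n/, /θ/ stranded (at most one coda consonant is licensed; onsets may contain at most 2 consonants).
Each unlicensed consonant becomes the onset of a new syllable: /n/ → /ne/, /θ/ → /θe/.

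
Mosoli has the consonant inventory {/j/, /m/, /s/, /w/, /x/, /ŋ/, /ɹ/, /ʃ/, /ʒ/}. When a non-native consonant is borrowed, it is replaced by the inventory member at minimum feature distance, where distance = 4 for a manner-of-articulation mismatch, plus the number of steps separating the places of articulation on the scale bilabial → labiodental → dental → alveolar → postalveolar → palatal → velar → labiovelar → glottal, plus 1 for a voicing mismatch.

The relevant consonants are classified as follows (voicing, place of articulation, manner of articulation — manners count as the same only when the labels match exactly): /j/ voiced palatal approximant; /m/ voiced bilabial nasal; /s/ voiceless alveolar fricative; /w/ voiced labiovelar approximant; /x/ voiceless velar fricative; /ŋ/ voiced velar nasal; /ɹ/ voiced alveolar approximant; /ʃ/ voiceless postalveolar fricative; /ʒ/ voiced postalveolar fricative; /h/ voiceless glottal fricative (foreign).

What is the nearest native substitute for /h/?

/x/ is closest: same manner (fricative), place distance 2 (glottal→velar), same voicing; total 2. Next closest is /ʃ/ at distance 4.

x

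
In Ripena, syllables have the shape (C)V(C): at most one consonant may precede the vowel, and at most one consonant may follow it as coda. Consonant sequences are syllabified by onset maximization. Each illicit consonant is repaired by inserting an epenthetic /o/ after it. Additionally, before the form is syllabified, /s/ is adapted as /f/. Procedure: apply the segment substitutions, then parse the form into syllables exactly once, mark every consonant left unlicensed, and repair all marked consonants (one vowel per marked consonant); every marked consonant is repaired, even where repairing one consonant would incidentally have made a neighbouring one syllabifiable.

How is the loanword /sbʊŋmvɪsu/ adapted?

Substitution: /s/ → /f/, giving /fbʊŋmvɪfu/.
Under (C)V(C), the unsyllabifiable consonants are /f/, /m/ (at most one coda consonant is licensed; onsets are limited to one consonant).
Epenthesis after each stranded consonant: /f/ → /fo/, /m/ → /mo/.

fobʊŋmovɪfu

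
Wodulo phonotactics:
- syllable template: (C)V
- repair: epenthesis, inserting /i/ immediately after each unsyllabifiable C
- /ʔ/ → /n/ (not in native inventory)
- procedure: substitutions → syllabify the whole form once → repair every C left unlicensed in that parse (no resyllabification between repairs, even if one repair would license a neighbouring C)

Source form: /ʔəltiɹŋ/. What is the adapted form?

Substitution: /ʔ/ → /n/, giving /nəltiɹŋ/.
The consonants /l/, /ɹ/, /ŋ/ cannot be parsed into a legal (C)V syllable (no codas are permitted; onsets are limited to one consonant).
Inserting the epenthetic vowel yields /l/ → /li/, /ɹ/ → /ɹi/, /ŋ/ → /ŋi/.

nəlitiɹiŋi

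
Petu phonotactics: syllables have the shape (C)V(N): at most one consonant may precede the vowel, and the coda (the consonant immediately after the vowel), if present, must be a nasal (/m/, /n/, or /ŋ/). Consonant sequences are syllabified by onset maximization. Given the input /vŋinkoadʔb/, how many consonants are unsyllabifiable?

Under (C)V(N), the unsyllabifiable consonants are /v/, /d/, /ʔ/, /b/ (only a nasal (/m/, /n/, or /ŋ/) is licensed in coda position; onsets are limited to one consonant).

4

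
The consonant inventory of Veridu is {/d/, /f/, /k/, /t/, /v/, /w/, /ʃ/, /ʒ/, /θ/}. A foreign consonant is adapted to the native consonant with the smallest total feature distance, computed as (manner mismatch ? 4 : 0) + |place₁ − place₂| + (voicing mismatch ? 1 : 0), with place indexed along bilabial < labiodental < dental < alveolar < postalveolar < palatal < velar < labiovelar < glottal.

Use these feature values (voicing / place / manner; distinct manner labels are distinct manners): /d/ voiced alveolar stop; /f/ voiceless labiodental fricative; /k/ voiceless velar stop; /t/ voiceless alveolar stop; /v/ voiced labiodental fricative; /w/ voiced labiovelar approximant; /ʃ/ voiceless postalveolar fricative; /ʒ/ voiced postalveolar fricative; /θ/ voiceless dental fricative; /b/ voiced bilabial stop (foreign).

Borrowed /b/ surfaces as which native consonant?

d

/d/ is closest: same manner (stop), place distance 3 (bilabial→alveolar), same voicing; total 3. Next closest is /t/ at distance 4.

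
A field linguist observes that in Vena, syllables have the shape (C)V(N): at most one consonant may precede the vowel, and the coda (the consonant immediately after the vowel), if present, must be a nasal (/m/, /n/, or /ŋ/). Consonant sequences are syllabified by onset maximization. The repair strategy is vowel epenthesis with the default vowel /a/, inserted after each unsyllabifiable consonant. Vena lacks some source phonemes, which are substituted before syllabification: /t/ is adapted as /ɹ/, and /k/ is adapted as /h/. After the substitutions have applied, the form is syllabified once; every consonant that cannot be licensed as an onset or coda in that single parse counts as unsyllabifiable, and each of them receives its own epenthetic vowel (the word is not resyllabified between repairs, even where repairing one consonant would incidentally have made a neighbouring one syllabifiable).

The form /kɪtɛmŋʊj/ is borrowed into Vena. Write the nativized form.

hɪɹɛmŋʊja

Substitution: /k/ → /h/, /t/ → /ɹ/, giving /hɪɹɛmŋʊj/.
Under (C)V(N), the unsyllabifiable consonants are /j/ (only a nasal (/m/, /n/, or /ŋ/) is licensed in coda position; onsets are limited to one consonant).
Epenthesis after each stranded consonant: /j/ → /ja/.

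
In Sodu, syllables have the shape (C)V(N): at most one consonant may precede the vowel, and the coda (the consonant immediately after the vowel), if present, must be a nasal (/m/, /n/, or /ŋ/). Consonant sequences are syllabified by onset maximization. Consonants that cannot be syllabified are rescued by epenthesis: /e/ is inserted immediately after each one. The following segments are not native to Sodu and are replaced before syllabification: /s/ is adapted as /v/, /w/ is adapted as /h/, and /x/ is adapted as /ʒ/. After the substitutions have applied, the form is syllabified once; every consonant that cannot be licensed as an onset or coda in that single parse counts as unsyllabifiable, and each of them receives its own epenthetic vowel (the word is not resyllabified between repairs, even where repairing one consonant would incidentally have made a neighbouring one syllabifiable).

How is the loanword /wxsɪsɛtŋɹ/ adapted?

heʒevɪvɛteŋeɹe

Substitution: /w/ → /h/, /x/ → /ʒ/, /s/ → /v/, giving /hʒvɪvɛtŋɹ/.
Syllabifying with onset maximization leaves /h/, /ʒ/, /t/, /ŋ/, /ɹ/ stranded (only a nasal (/m/, /n/, or /ŋ/) is licensed in coda position; onsets are limited to one consonant).
Each unlicensed consonant becomes the onset of a new syllable: /h/ → /he/, /ʒ/ → /ʒe/, /t/ → /te/, /ŋ/ → /ŋe/, /ɹ/ → /ɹe/.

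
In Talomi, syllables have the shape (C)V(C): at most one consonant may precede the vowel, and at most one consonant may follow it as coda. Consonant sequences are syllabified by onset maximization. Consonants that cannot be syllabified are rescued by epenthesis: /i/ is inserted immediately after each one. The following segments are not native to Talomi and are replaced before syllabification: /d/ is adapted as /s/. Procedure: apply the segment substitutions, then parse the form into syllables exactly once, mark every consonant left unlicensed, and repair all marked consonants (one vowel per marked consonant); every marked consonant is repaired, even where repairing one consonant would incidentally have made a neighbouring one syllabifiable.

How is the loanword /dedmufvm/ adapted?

sesmufvimi

Substitution: /d/ → /s/, giving /sesmufvm/.
Syllabifying with onset maximization leaves /v/, /m/ stranded (at most one coda consonant is licensed; onsets are limited to one consonant).
Each unlicensed consonant becomes the onset of a new syllable: /v/ → /vi/, /m/ → /mi/.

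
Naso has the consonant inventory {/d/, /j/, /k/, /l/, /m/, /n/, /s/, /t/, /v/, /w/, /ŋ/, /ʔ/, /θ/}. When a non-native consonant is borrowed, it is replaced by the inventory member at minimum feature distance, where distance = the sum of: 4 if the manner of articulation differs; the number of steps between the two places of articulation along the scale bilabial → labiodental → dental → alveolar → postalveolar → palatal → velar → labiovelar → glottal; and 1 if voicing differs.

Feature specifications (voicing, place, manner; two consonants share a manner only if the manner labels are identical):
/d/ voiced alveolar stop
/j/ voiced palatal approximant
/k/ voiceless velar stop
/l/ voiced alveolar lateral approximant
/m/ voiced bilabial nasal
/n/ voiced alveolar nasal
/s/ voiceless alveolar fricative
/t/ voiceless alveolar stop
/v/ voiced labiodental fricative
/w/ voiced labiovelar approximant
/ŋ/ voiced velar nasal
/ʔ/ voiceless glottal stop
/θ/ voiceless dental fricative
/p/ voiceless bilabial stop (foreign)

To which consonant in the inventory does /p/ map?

/t/ is closest: same manner (stop), place distance 3 (bilabial→alveolar), same voicing; total 3. Next closest is /d/ at distance 4.

t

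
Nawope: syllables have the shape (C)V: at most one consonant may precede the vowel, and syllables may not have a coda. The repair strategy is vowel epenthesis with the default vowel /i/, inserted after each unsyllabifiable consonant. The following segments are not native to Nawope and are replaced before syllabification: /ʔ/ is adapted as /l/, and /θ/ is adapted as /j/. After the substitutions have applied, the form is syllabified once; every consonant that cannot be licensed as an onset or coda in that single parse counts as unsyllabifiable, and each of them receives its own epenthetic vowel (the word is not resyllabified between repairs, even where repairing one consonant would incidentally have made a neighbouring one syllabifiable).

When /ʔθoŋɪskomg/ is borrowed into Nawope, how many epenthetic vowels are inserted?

4

After substitution the input is /ljoŋɪskomg/.
The unsyllabifiable consonants are /l/, /s/, /m/, /g/; each receives one epenthetic vowel.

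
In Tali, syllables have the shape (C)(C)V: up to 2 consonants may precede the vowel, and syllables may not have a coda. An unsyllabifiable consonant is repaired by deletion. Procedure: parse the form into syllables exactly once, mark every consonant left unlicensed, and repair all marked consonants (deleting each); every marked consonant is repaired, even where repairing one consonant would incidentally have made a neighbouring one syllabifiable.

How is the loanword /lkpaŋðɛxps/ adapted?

Under (C)(C)V, the unsyllabifiable consonants are /l/, /x/, /p/, /s/ (no codas are permitted; onsets may contain at most 2 consonants).
Deleting the stranded consonants removes /l/, /x/, /p/, /s/.

kpaŋðɛ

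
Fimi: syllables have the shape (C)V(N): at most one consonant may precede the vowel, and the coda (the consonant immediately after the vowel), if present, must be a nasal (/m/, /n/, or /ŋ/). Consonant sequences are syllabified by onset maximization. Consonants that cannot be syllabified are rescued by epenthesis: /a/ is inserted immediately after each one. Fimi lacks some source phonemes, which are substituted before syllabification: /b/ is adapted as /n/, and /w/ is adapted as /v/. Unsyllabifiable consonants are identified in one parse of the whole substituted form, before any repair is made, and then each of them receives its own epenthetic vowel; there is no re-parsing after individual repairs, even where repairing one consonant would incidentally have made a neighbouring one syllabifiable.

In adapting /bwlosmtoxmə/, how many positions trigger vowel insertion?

5

After substitution the input is /nvlosmtoxmə/.
The unsyllabifiable consonants are /n/, /v/, /s/, /m/, /x/; each receives one epenthetic vowel.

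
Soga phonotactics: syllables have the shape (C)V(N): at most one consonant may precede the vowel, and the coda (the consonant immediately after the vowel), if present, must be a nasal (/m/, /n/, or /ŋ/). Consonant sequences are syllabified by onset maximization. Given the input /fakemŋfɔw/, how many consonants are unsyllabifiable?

The consonants /ŋ/, /w/ cannot be parsed into a legal (C)V(N) syllable (only a nasal (/m/, /n/, or /ŋ/) is licensed in coda position; onsets are limited to one consonant).

2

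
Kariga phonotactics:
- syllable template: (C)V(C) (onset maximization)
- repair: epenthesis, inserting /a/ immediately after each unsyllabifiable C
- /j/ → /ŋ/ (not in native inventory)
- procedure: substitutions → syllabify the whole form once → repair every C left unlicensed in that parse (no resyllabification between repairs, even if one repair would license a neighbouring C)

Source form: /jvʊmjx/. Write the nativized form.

Substitution: /j/ → /ŋ/, giving /ŋvʊmŋx/.
Under (C)V(C), the unsyllabifiable consonants are /ŋ/, /ŋ/, /x/ (at most one coda consonant is licensed; onsets are limited to one consonant).
Epenthesis after each stranded consonant: /ŋ/ → /ŋa/, /ŋ/ → /ŋa/, /x/ → /xa/.

ŋavʊmŋaxa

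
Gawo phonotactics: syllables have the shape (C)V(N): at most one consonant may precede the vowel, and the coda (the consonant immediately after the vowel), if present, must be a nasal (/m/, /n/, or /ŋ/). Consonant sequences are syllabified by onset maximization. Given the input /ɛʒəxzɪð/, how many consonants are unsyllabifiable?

The consonants /x/, /ð/ cannot be parsed into a legal (C)V(N) syllable (only a nasal (/m/, /n/, or /ŋ/) is licensed in coda position; onsets are limited to one consonant).

2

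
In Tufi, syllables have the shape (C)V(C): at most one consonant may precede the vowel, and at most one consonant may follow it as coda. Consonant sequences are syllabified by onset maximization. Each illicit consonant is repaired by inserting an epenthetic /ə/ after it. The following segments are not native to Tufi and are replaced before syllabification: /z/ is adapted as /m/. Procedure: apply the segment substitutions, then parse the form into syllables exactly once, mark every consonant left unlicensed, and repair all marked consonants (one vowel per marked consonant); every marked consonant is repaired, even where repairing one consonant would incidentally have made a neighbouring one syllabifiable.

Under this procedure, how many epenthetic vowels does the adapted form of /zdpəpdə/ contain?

After substitution the input is /mdpəpdə/.
The unsyllabifiable consonants are /m/, /d/; each receives one epenthetic vowel.

2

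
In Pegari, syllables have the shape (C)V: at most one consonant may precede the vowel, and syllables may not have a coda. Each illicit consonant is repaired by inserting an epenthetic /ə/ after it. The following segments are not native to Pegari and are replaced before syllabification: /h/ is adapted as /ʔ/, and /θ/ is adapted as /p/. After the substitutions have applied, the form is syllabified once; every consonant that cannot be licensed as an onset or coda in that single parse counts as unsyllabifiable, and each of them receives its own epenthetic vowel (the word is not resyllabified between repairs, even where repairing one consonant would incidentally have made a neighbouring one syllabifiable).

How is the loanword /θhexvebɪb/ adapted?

pəʔexəvebɪbə

Substitution: /θ/ → /p/, /h/ → /ʔ/, giving /pʔexvebɪb/.
Under (C)V, the unsyllabifiable consonants are /p/, /x/, /b/ (no codas are permitted; onsets are limited to one consonant).
Epenthesis after each stranded consonant: /p/ → /pə/, /x/ → /xə/, /b/ → /bə/.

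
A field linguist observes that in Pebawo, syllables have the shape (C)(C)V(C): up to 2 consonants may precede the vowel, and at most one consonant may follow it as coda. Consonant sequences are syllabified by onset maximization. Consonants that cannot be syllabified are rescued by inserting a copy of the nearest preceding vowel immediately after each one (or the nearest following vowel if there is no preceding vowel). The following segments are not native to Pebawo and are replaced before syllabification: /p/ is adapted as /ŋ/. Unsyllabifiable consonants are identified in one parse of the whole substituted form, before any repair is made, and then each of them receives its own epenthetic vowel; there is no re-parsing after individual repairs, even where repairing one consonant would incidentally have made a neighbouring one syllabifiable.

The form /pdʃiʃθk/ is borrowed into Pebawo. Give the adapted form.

Substitution: /p/ → /ŋ/, giving /ŋdʃiʃθk/.
Under (C)(C)V(C), the unsyllabifiable consonants are /ŋ/, /θ/, /k/ (at most one coda consonant is licensed; onsets may contain at most 2 consonants).
Inserting the epenthetic vowel yields /ŋ/ → /ŋi/, /θ/ → /θi/, /k/ → /ki/.

ŋidʃiʃθiki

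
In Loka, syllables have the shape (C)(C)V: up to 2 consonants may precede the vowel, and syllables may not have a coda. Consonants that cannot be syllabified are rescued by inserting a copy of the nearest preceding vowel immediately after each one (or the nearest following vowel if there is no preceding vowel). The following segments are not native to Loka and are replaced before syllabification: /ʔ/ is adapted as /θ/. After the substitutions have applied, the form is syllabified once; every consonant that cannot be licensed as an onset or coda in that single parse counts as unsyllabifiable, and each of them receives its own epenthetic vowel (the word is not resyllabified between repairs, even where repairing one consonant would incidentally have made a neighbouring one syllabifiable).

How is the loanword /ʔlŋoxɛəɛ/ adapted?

Substitution: /ʔ/ → /θ/, giving /θlŋoxɛəɛ/.
The consonants /θ/ cannot be parsed into a legal (C)(C)V syllable (no codas are permitted; onsets may contain at most 2 consonants).
Inserting the epenthetic vowel yields /θ/ → /θo/.

θolŋoxɛəɛ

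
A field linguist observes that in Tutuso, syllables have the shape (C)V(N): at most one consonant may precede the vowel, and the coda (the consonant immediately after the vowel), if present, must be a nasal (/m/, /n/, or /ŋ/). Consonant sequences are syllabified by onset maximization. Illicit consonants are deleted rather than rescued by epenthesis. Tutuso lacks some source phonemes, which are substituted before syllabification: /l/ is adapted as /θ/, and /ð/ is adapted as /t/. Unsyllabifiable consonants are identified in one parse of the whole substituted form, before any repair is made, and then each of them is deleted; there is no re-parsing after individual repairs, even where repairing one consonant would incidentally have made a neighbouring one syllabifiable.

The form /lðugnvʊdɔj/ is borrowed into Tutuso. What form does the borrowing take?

tuvʊdɔ

Substitution: /l/ → /θ/, /ð/ → /t/, giving /θtugnvʊdɔj/.
Syllabifying with onset maximization leaves /θ/, /g/, /n/, /j/ stranded (only a nasal (/m/, /n/, or /ŋ/) is licensed in coda position; onsets are limited to one consonant).
Deletion applies to /θ/, /g/, /n/, /j/.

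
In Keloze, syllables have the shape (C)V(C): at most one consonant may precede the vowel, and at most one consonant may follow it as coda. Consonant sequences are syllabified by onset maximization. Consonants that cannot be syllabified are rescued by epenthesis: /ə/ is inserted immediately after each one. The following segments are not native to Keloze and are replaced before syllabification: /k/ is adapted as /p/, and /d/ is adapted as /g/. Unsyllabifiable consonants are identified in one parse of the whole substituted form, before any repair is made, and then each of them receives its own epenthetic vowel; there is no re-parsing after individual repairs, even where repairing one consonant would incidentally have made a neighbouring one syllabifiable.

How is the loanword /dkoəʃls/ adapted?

Substitution: /d/ → /g/, /k/ → /p/, giving /gpoəʃls/.
Under (C)V(C), the unsyllabifiable consonants are /g/, /l/, /s/ (at most one coda consonant is licensed; onsets are limited to one consonant).
Epenthesis after each stranded consonant: /g/ → /gə/, /l/ → /lə/, /s/ → /sə/.

gəpoəʃləsə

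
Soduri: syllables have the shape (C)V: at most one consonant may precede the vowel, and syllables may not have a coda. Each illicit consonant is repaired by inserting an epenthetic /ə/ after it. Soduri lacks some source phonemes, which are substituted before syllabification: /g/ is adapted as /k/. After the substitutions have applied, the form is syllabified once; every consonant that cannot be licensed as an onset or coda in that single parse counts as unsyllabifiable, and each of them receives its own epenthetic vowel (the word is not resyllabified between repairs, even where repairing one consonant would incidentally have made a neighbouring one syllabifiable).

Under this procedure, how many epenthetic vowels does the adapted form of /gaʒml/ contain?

After substitution the input is /kaʒml/.
The unsyllabifiable consonants are /ʒ/, /m/, /l/; each receives one epenthetic vowel.

3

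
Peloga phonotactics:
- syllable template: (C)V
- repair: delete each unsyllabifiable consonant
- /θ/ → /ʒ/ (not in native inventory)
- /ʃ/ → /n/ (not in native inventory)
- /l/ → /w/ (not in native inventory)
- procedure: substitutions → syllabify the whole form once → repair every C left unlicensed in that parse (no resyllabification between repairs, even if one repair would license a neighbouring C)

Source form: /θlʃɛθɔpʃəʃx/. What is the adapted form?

Substitution: /θ/ → /ʒ/, /l/ → /w/, /ʃ/ → /n/, giving /ʒwnɛʒɔpnənx/.
Under (C)V, the unsyllabifiable consonants are /ʒ/, /w/, /p/, /n/, /x/ (no codas are permitted; onsets are limited to one consonant).
Deletion applies to /ʒ/, /w/, /p/, /n/, /x/.

nɛʒɔnə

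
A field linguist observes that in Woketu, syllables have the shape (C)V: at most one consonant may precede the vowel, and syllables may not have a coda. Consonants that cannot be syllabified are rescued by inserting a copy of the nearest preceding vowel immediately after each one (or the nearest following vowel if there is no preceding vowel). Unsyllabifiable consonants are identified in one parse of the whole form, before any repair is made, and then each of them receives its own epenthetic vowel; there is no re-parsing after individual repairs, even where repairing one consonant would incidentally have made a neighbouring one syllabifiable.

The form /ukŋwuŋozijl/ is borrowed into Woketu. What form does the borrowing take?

ukuŋuwuŋozijili

Syllabifying with onset maximization leaves /k/, /ŋ/, /j/, /l/ stranded (no codas are permitted; onsets are limited to one consonant).
Each unlicensed consonant becomes the onset of a new syllable: /k/ → /ku/, /ŋ/ → /ŋu/, /j/ → /ji/, /l/ → /li/.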